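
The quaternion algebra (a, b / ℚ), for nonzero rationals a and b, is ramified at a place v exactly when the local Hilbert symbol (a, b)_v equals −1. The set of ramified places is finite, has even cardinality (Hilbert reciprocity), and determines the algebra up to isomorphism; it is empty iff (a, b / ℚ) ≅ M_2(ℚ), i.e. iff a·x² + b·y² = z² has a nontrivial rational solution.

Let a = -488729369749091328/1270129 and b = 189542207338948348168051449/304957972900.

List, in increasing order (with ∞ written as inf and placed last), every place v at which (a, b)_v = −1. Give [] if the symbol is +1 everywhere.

Mod squares: a ≡ -2717, b ≡ 969. Check v ∈ {∞, 2, 3, 5, 7, 11, 13, 17, 19, 23, 43}.
v=19: a=19^5·(≡17), b=19^7·(≡3) mod 19; (17|19)=+1, (3|19)=-1; (−1)^{5·7·9}·(+1)^7·(-1)^5 = +1.
v=43: a=43^2·(≡11), b=43^2·(≡41) mod 43; (11|43)=+1, (41|43)=+1; (−1)^{2·2·21}·(+1)^2·(+1)^2 = +1.
v=3: a=3^6·(≡1), b=3^13·(≡2) mod 3; (1|3)=+1, (2|3)=-1; (−1)^{6·13·1}·(+1)^13·(-1)^6 = +1.
v=2: v_2(a)=10, v_2(b)=-2; units ≡ 3, 1 (mod 8); ε·ε+αω+βω = 1·0+10·0+-2·1 ≡ 0  ⇒  (a,b)_2 = +1.
v=13: a=13^1·(≡1), b=13^0·(≡5) mod 13; (1|13)=+1, (5|13)=-1; (−1)^{1·0·6}·(+1)^0·(-1)^1 = -1.
v=5: a=5^0·(≡3), b=5^-2·(≡4) mod 5; (3|5)=-1, (4|5)=+1; (−1)^{0·-2·2}·(-1)^-2·(+1)^0 = +1.
v=17: a=17^0·(≡5), b=17^3·(≡10) mod 17; (5|17)=-1, (10|17)=-1; (−1)^{0·3·8}·(-1)^3·(-1)^0 = -1.
v=11: a=11^1·(≡2), b=11^4·(≡9) mod 11; (2|11)=-1, (9|11)=+1; (−1)^{1·4·5}·(-1)^4·(+1)^1 = +1.
v=23: a=23^-2·(≡20), b=23^-2·(≡2) mod 23; (20|23)=-1, (2|23)=+1; (−1)^{-2·-2·11}·(-1)^-2·(+1)^-2 = +1.
v=∞: -2717 < 0 and 969 > 0  ⇒  (a,b)_∞ = +1.
v=7: a=7^-4·(≡6), b=7^-8·(≡3) mod 7; (6|7)=-1, (3|7)=-1; (−1)^{-4·-8·3}·(-1)^-8·(-1)^-4 = +1.
(-2717, 969 / ℚ) ramifies at {13, 17}: a division algebra.

[13, 17]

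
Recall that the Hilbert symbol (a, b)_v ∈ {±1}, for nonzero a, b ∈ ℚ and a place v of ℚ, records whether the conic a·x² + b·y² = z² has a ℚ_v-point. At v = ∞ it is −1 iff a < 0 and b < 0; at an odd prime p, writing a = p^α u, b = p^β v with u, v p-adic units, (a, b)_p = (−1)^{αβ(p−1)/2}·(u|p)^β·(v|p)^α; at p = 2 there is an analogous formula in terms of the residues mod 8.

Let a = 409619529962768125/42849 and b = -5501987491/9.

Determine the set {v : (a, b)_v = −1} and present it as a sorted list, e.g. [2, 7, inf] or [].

Mod squares: a ≡ 46189, b ≡ -19. Check v ∈ {∞, 2, 3, 5, 7, 11, 13, 17, 19, 23}.
v=∞: 46189 > 0 and -19 < 0  ⇒  (a,b)_∞ = +1.
v=7: a=7^4·(≡5), b=7^2·(≡4) mod 7; (5|7)=-1, (4|7)=+1; (−1)^{4·2·3}·(-1)^2·(+1)^4 = +1.
v=19: a=19^1·(≡13), b=19^1·(≡3) mod 19; (13|19)=-1, (3|19)=-1; (−1)^{1·1·9}·(-1)^1·(-1)^1 = -1.
v=11: a=11^3·(≡10), b=11^2·(≡9) mod 11; (10|11)=-1, (9|11)=+1; (−1)^{3·2·5}·(-1)^2·(+1)^3 = +1.
v=3: a=3^-4·(≡1), b=3^-2·(≡2) mod 3; (1|3)=+1, (2|3)=-1; (−1)^{-4·-2·1}·(+1)^-2·(-1)^-4 = +1.
v=17: a=17^3·(≡12), b=17^2·(≡1) mod 17; (12|17)=-1, (1|17)=+1; (−1)^{3·2·8}·(-1)^2·(+1)^3 = +1.
v=5: a=5^4·(≡1), b=5^0·(≡1) mod 5; (1|5)=+1, (1|5)=+1; (−1)^{4·0·2}·(+1)^0·(+1)^4 = +1.
v=2: v_2(a)=0, v_2(b)=0; units ≡ 5, 5 (mod 8); ε·ε+αω+βω = 0·0+0·1+0·1 ≡ 0  ⇒  (a,b)_2 = +1.
v=23: a=23^-2·(≡22), b=23^0·(≡4) mod 23; (22|23)=-1, (4|23)=+1; (−1)^{-2·0·11}·(-1)^0·(+1)^-2 = +1.
v=13: a=13^3·(≡3), b=13^2·(≡11) mod 13; (3|13)=+1, (11|13)=-1; (−1)^{3·2·6}·(+1)^2·(-1)^3 = -1.
Ram(46189, -19) = {13, 19}; no ℚ_13-point on the conic.

[13, 19]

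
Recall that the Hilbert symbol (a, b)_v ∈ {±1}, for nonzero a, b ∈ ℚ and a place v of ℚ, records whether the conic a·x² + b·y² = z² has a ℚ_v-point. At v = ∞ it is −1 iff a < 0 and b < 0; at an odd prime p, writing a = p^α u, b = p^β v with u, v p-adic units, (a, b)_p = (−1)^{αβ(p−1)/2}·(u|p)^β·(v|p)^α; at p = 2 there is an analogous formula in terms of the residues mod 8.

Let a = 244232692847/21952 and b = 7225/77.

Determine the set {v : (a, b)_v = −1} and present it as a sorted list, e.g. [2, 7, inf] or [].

(a, b) ≡ (1001, 77) mod (ℚ^×)²; places V = {2, 5, 7, 11, 13, 17, ∞}.
(a,b)_13: α=3, u≡4; β=0, v≡3 (mod 13); (4|13)=+1, (3|13)=+1; sign (−1)^0·+1^0·+1^3 = +1.
(a,b)_5: α=0, u≡1; β=2, v≡2 (mod 5); (1|5)=+1, (2|5)=-1; sign (−1)^0·+1^2·-1^0 = +1.
(a,b)_∞: sgn(1001)=+, sgn(77)=+, so +1.
(a,b)_11: α=3, u≡4; β=-1, v≡6 (mod 11); (4|11)=+1, (6|11)=-1; sign (−1)^1·+1^-1·-1^3 = +1.
(a,b)_2: α=-6, β=0; u≡1, v≡5 (mod 8); ε(u)ε(v)=0·0, αω(v)=-6·1, βω(u)=0·0; sum ≡ 0  ⇒  +1.
(a,b)_7: α=-3, u≡3; β=-1, v≡2 (mod 7); (3|7)=-1, (2|7)=+1; sign (−1)^1·-1^-1·+1^-3 = +1.
(a,b)_17: α=4, u≡4; β=2, v≡16 (mod 17); (4|17)=+1, (16|17)=+1; sign (−1)^0·+1^2·+1^4 = +1.
Ram(a, b) = ∅: the form 1001·x² + 77·y² − z² is isotropic over every ℚ_v, so by Hasse–Minkowski it is isotropic over ℚ.

[]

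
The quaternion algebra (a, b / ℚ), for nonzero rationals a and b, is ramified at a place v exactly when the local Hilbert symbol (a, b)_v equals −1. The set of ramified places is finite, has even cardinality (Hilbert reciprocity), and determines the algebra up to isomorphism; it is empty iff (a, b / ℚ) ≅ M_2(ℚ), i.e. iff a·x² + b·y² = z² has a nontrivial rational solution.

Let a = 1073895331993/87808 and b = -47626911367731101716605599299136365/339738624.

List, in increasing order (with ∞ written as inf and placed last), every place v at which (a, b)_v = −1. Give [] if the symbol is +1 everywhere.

[2, 23]

Mod squares: a ≡ 204631, b ≡ -233753485. Check v ∈ {∞, 2, 3, 5, 7, 11, 17, 19, 23, 29, 31, 41}.
v=3: a=3^0·(≡1), b=3^-4·(≡2) mod 3; (1|3)=+1, (2|3)=-1; (−1)^{0·-4·1}·(+1)^-4·(-1)^0 = +1.
v=2: v_2(a)=-8, v_2(b)=-22; units ≡ 7, 3 (mod 8); ε·ε+αω+βω = 1·1+-8·1+-22·0 ≡ 1  ⇒  (a,b)_2 = -1.
v=11: a=11^2·(≡1), b=11^0·(≡8) mod 11; (1|11)=+1, (8|11)=-1; (−1)^{2·0·5}·(+1)^0·(-1)^2 = +1.
v=5: a=5^0·(≡1), b=5^1·(≡3) mod 5; (1|5)=+1, (3|5)=-1; (−1)^{0·1·2}·(+1)^1·(-1)^0 = +1.
v=31: a=31^1·(≡22), b=31^3·(≡10) mod 31; (22|31)=-1, (10|31)=+1; (−1)^{1·3·15}·(-1)^3·(+1)^1 = +1.
v=29: a=29^2·(≡20), b=29^5·(≡12) mod 29; (20|29)=+1, (12|29)=-1; (−1)^{2·5·14}·(+1)^5·(-1)^2 = +1.
v=23: a=23^1·(≡17), b=23^3·(≡17) mod 23; (17|23)=-1, (17|23)=-1; (−1)^{1·3·11}·(-1)^3·(-1)^1 = -1.
v=∞: 204631 > 0 and -233753485 < 0  ⇒  (a,b)_∞ = +1.
v=7: a=7^-3·(≡2), b=7^5·(≡6) mod 7; (2|7)=+1, (6|7)=-1; (−1)^{-3·5·3}·(+1)^5·(-1)^-3 = +1.
v=19: a=19^2·(≡9), b=19^1·(≡8) mod 19; (9|19)=+1, (8|19)=-1; (−1)^{2·1·9}·(+1)^1·(-1)^2 = +1.
v=17: a=17^0·(≡15), b=17^5·(≡6) mod 17; (15|17)=+1, (6|17)=-1; (−1)^{0·5·8}·(+1)^5·(-1)^0 = +1.
v=41: a=41^1·(≡26), b=41^4·(≡39) mod 41; (26|41)=-1, (39|41)=+1; (−1)^{1·4·20}·(-1)^4·(+1)^1 = +1.
|Ram(204631, -233753485)| = 2, even; anisotropic at {2, 23}.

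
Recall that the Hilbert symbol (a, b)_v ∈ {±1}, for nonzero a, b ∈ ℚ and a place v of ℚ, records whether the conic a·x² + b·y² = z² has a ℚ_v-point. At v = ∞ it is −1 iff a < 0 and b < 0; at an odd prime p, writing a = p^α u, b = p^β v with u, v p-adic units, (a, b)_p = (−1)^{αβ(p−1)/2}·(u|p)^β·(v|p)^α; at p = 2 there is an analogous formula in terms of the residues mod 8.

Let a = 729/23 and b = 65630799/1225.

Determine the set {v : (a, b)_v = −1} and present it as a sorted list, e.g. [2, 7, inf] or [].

(a, b) ≡ (23, 8671) mod (ℚ^×)²; places V = {2, 3, 5, 7, 13, 23, 29, ∞}.
(a,b)_∞: sgn(23)=+, sgn(8671)=+, so +1.
(a,b)_5: α=0, u≡3; β=-2, v≡1 (mod 5); (3|5)=-1, (1|5)=+1; sign (−1)^0·-1^-2·+1^0 = +1.
(a,b)_2: α=0, β=0; u≡7, v≡7 (mod 8); ε(u)ε(v)=1·1, αω(v)=0·0, βω(u)=0·0; sum ≡ 1  ⇒  -1.
(a,b)_3: α=6, u≡2; β=2, v≡1 (mod 3); (2|3)=-1, (1|3)=+1; sign (−1)^0·-1^2·+1^6 = +1.
(a,b)_29: α=0, u≡9; β=3, v≡24 (mod 29); (9|29)=+1, (24|29)=+1; sign (−1)^0·+1^3·+1^0 = +1.
(a,b)_13: α=0, u≡4; β=1, v≡4 (mod 13); (4|13)=+1, (4|13)=+1; sign (−1)^0·+1^1·+1^0 = +1.
(a,b)_23: α=-1, u≡16; β=1, v≡3 (mod 23); (16|23)=+1, (3|23)=+1; sign (−1)^1·+1^1·+1^-1 = -1.
(a,b)_7: α=0, u≡4; β=-2, v≡6 (mod 7); (4|7)=+1, (6|7)=-1; sign (−1)^0·+1^-2·-1^0 = +1.
|Ram(23, 8671)| = 2, even; anisotropic at {2, 23}.

[2, 23]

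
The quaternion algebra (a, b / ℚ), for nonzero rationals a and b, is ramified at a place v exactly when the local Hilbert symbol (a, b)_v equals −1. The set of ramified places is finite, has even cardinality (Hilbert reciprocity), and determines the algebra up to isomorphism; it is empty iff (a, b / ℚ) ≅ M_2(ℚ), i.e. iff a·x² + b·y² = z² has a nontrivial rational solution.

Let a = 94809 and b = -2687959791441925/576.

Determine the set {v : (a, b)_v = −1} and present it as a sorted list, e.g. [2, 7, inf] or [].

[3, 13]

(a, b) ≡ (561, -13) mod (ℚ^×)²; places V = {2, 3, 5, 7, 11, 13, 17, ∞}.
(a,b)_7: α=0, u≡1; β=2, v≡1 (mod 7); (1|7)=+1, (1|7)=+1; sign (−1)^0·+1^2·+1^0 = +1.
(a,b)_17: α=1, u≡1; β=2, v≡4 (mod 17); (1|17)=+1, (4|17)=+1; sign (−1)^0·+1^2·+1^1 = +1.
(a,b)_11: α=1, u≡6; β=2, v≡1 (mod 11); (6|11)=-1, (1|11)=+1; sign (−1)^0·-1^2·+1^1 = +1.
(a,b)_13: α=2, u≡2; β=7, v≡4 (mod 13); (2|13)=-1, (4|13)=+1; sign (−1)^0·-1^7·+1^2 = -1.
(a,b)_2: α=0, β=-6; u≡1, v≡3 (mod 8); ε(u)ε(v)=0·1, αω(v)=0·1, βω(u)=-6·0; sum ≡ 0  ⇒  +1.
(a,b)_∞: sgn(561)=+, sgn(-13)=−, so +1.
(a,b)_3: α=1, u≡1; β=-2, v≡2 (mod 3); (1|3)=+1, (2|3)=-1; sign (−1)^0·+1^-2·-1^1 = -1.
(a,b)_5: α=0, u≡4; β=2, v≡3 (mod 5); (4|5)=+1, (3|5)=-1; sign (−1)^0·+1^2·-1^0 = +1.
|Ram(561, -13)| = 2, even; anisotropic at {3, 13}.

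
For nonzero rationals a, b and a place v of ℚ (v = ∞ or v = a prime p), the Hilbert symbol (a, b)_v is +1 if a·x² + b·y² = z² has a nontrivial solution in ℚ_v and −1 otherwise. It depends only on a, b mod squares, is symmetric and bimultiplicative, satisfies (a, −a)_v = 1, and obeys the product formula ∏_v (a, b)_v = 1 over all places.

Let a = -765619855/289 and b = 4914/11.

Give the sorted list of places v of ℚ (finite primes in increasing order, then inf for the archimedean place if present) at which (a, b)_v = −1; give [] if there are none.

[3, 11]

(a, b) ≡ (-55, 6006) mod (ℚ^×)²; places V = {2, 3, 5, 7, 11, 13, 17, 41, ∞}.
(a,b)_∞: sgn(-55)=−, sgn(6006)=+, so +1.
(a,b)_13: α=2, u≡12; β=1, v≡6 (mod 13); (12|13)=+1, (6|13)=-1; sign (−1)^0·+1^1·-1^2 = +1.
(a,b)_11: α=1, u≡8; β=-1, v≡8 (mod 11); (8|11)=-1, (8|11)=-1; sign (−1)^1·-1^-1·-1^1 = -1.
(a,b)_3: α=0, u≡2; β=3, v≡1 (mod 3); (2|3)=-1, (1|3)=+1; sign (−1)^0·-1^3·+1^0 = -1.
(a,b)_7: α=2, u≡4; β=1, v≡4 (mod 7); (4|7)=+1, (4|7)=+1; sign (−1)^0·+1^1·+1^2 = +1.
(a,b)_41: α=2, u≡7; β=0, v≡33 (mod 41); (7|41)=-1, (33|41)=+1; sign (−1)^0·-1^0·+1^2 = +1.
(a,b)_5: α=1, u≡1; β=0, v≡4 (mod 5); (1|5)=+1, (4|5)=+1; sign (−1)^0·+1^0·+1^1 = +1.
(a,b)_17: α=-2, u≡16; β=0, v≡14 (mod 17); (16|17)=+1, (14|17)=-1; sign (−1)^0·+1^0·-1^-2 = +1.
(a,b)_2: α=0, β=1; u≡1, v≡3 (mod 8); ε(u)ε(v)=0·1, αω(v)=0·1, βω(u)=1·0; sum ≡ 0  ⇒  +1.
Ram(-55, 6006) = {3, 11}; no ℚ_3-point on the conic.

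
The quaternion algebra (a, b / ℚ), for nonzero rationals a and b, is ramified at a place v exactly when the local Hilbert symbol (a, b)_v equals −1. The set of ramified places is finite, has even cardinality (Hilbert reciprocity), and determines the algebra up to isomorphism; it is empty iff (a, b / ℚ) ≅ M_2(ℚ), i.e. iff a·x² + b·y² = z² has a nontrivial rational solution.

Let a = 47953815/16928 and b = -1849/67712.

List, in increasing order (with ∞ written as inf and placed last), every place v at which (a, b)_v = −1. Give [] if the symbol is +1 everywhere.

(a, b) ≡ (51870, -2) mod (ℚ^×)²; places V = {2, 3, 5, 7, 13, 19, 23, 43, ∞}.
(a,b)_7: α=1, u≡1; β=0, v≡6 (mod 7); (1|7)=+1, (6|7)=-1; sign (−1)^0·+1^0·-1^1 = -1.
(a,b)_2: α=-5, β=-7; u≡7, v≡7 (mod 8); ε(u)ε(v)=1·1, αω(v)=-5·0, βω(u)=-7·0; sum ≡ 1  ⇒  -1.
(a,b)_13: α=1, u≡9; β=0, v≡11 (mod 13); (9|13)=+1, (11|13)=-1; sign (−1)^0·+1^0·-1^1 = -1.
(a,b)_19: α=1, u≡18; β=0, v≡11 (mod 19); (18|19)=-1, (11|19)=+1; sign (−1)^0·-1^0·+1^1 = +1.
(a,b)_23: α=-2, u≡14; β=-2, v≡17 (mod 23); (14|23)=-1, (17|23)=-1; sign (−1)^0·-1^-2·-1^-2 = +1.
(a,b)_∞: sgn(51870)=+, sgn(-2)=−, so +1.
(a,b)_5: α=1, u≡1; β=0, v≡3 (mod 5); (1|5)=+1, (3|5)=-1; sign (−1)^0·+1^0·-1^1 = -1.
(a,b)_3: α=1, u≡1; β=0, v≡1 (mod 3); (1|3)=+1, (1|3)=+1; sign (−1)^0·+1^0·+1^1 = +1.
(a,b)_43: α=2, u≡18; β=2, v≡10 (mod 43); (18|43)=-1, (10|43)=+1; sign (−1)^0·-1^2·+1^2 = +1.
|Ram(51870, -2)| = 4, even; anisotropic at {2, 5, 7, 13}.

[2, 5, 7, 13]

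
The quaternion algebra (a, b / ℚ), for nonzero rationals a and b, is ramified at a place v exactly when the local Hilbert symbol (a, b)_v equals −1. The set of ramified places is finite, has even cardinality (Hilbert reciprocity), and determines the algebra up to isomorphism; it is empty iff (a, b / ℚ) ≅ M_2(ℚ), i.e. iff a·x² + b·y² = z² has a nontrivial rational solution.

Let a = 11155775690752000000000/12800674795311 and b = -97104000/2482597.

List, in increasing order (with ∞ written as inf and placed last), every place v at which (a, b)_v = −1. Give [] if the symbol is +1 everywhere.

[7, 13]

Mod squares: a ≡ 2145, b ≡ -2730. Check v ∈ {∞, 2, 3, 5, 7, 11, 13, 17, 19, 23}.
v=2: v_2(a)=20, v_2(b)=7; units ≡ 1, 3 (mod 8); ε·ε+αω+βω = 0·1+20·1+7·0 ≡ 0  ⇒  (a,b)_2 = +1.
v=11: a=11^3·(≡6), b=11^0·(≡1) mod 11; (6|11)=-1, (1|11)=+1; (−1)^{3·0·5}·(-1)^0·(+1)^3 = +1.
v=5: a=5^9·(≡4), b=5^3·(≡4) mod 5; (4|5)=+1, (4|5)=+1; (−1)^{9·3·2}·(+1)^3·(+1)^9 = +1.
v=13: a=13^-1·(≡9), b=13^-1·(≡6) mod 13; (9|13)=+1, (6|13)=-1; (−1)^{-1·-1·6}·(+1)^-1·(-1)^-1 = -1.
v=∞: 2145 > 0 and -2730 < 0  ⇒  (a,b)_∞ = +1.
v=3: a=3^-3·(≡1), b=3^1·(≡2) mod 3; (1|3)=+1, (2|3)=-1; (−1)^{-3·1·1}·(+1)^1·(-1)^-3 = +1.
v=17: a=17^4·(≡5), b=17^2·(≡11) mod 17; (5|17)=-1, (11|17)=-1; (−1)^{4·2·8}·(-1)^2·(-1)^4 = +1.
v=7: a=7^2·(≡3), b=7^1·(≡1) mod 7; (3|7)=-1, (1|7)=+1; (−1)^{2·1·3}·(-1)^1·(+1)^2 = -1.
v=19: a=19^-4·(≡4), b=19^-2·(≡16) mod 19; (4|19)=+1, (16|19)=+1; (−1)^{-4·-2·9}·(+1)^-2·(+1)^-4 = +1.
v=23: a=23^-4·(≡12), b=23^-2·(≡22) mod 23; (12|23)=+1, (22|23)=-1; (−1)^{-4·-2·11}·(+1)^-2·(-1)^-4 = +1.
|Ram(2145, -2730)| = 2, even; anisotropic at {7, 13}.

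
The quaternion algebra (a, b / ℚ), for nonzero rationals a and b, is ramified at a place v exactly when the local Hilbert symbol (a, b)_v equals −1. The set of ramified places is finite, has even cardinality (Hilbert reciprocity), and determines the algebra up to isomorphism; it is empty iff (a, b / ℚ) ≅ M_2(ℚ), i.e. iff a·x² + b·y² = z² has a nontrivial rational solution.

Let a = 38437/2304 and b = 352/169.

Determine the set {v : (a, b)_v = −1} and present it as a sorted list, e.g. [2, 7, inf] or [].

[2, 19]

(a, b) ≡ (133, 22) mod (ℚ^×)²; places V = {2, 3, 7, 11, 13, 17, 19, ∞}.
(a,b)_13: α=0, u≡3; β=-2, v≡1 (mod 13); (3|13)=+1, (1|13)=+1; sign (−1)^0·+1^-2·+1^0 = +1.
(a,b)_2: α=-8, β=5; u≡5, v≡3 (mod 8); ε(u)ε(v)=0·1, αω(v)=-8·1, βω(u)=5·1; sum ≡ 1  ⇒  -1.
(a,b)_17: α=2, u≡11; β=0, v≡5 (mod 17); (11|17)=-1, (5|17)=-1; sign (−1)^0·-1^0·-1^2 = +1.
(a,b)_11: α=0, u≡5; β=1, v≡8 (mod 11); (5|11)=+1, (8|11)=-1; sign (−1)^0·+1^1·-1^0 = +1.
(a,b)_7: α=1, u≡3; β=0, v≡2 (mod 7); (3|7)=-1, (2|7)=+1; sign (−1)^0·-1^0·+1^1 = +1.
(a,b)_19: α=1, u≡17; β=0, v≡14 (mod 19); (17|19)=+1, (14|19)=-1; sign (−1)^0·+1^0·-1^1 = -1.
(a,b)_∞: sgn(133)=+, sgn(22)=+, so +1.
(a,b)_3: α=-2, u≡1; β=0, v≡1 (mod 3); (1|3)=+1, (1|3)=+1; sign (−1)^0·+1^0·+1^-2 = +1.
|Ram(133, 22)| = 2, even; anisotropic at {2, 19}.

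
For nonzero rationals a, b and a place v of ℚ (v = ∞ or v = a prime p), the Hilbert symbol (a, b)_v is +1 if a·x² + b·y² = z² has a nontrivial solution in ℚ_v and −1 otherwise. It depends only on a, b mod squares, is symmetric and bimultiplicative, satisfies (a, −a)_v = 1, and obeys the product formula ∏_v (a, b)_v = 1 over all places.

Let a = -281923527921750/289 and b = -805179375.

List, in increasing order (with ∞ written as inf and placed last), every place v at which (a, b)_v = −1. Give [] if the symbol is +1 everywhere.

(a, b) ≡ (-1430, -7) mod (ℚ^×)²; places V = {2, 3, 5, 7, 11, 13, 17, 23, ∞}.
(a,b)_17: α=-2, u≡8; β=0, v≡6 (mod 17); (8|17)=+1, (6|17)=-1; sign (−1)^0·+1^0·-1^-2 = +1.
(a,b)_∞: sgn(-1430)=−, sgn(-7)=−, so -1.
(a,b)_2: α=1, β=0; u≡5, v≡1 (mod 8); ε(u)ε(v)=0·0, αω(v)=1·0, βω(u)=0·1; sum ≡ 0  ⇒  +1.
(a,b)_23: α=2, u≡21; β=0, v≡2 (mod 23); (21|23)=-1, (2|23)=+1; sign (−1)^0·-1^0·+1^2 = +1.
(a,b)_5: α=3, u≡4; β=4, v≡3 (mod 5); (4|5)=+1, (3|5)=-1; sign (−1)^0·+1^4·-1^3 = -1.
(a,b)_11: α=3, u≡2; β=2, v≡9 (mod 11); (2|11)=-1, (9|11)=+1; sign (−1)^0·-1^2·+1^3 = +1.
(a,b)_7: α=0, u≡3; β=1, v≡6 (mod 7); (3|7)=-1, (6|7)=-1; sign (−1)^0·-1^1·-1^0 = -1.
(a,b)_3: α=6, u≡1; β=2, v≡2 (mod 3); (1|3)=+1, (2|3)=-1; sign (−1)^0·+1^2·-1^6 = +1.
(a,b)_13: α=3, u≡7; β=2, v≡8 (mod 13); (7|13)=-1, (8|13)=-1; sign (−1)^0·-1^2·-1^3 = -1.
Ram(-1430, -7) = {5, 7, 13, ∞}; no ℚ_5-point on the conic.

[5, 7, 13, inf]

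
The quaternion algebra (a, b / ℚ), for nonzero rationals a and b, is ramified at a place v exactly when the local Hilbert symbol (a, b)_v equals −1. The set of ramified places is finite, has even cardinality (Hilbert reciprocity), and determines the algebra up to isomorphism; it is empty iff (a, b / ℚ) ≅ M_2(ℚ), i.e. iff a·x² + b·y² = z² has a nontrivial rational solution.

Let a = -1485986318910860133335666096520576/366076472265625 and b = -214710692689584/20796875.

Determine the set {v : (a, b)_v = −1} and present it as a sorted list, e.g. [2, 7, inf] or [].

Mod squares: a ≡ -14326, b ≡ -12441. Check v ∈ {∞, 2, 3, 5, 7, 11, 13, 19, 23, 29}.
v=19: a=19^5·(≡11), b=19^2·(≡4) mod 19; (11|19)=+1, (4|19)=+1; (−1)^{5·2·9}·(+1)^2·(+1)^5 = +1.
v=3: a=3^12·(≡2), b=3^5·(≡2) mod 3; (2|3)=-1, (2|3)=-1; (−1)^{12·5·1}·(-1)^5·(-1)^12 = -1.
v=29: a=29^3·(≡9), b=29^1·(≡7) mod 29; (9|29)=+1, (7|29)=+1; (−1)^{3·1·14}·(+1)^1·(+1)^3 = +1.
v=∞: -14326 < 0 and -12441 < 0  ⇒  (a,b)_∞ = -1.
v=11: a=11^-6·(≡10), b=11^-3·(≡6) mod 11; (10|11)=-1, (6|11)=-1; (−1)^{-6·-3·5}·(-1)^-3·(-1)^-6 = -1.
v=2: v_2(a)=7, v_2(b)=4; units ≡ 5, 7 (mod 8); ε·ε+αω+βω = 0·1+7·0+4·1 ≡ 0  ⇒  (a,b)_2 = +1.
v=23: a=23^-2·(≡8), b=23^0·(≡18) mod 23; (8|23)=+1, (18|23)=+1; (−1)^{-2·0·11}·(+1)^0·(+1)^-2 = +1.
v=5: a=5^-8·(≡1), b=5^-6·(≡1) mod 5; (1|5)=+1, (1|5)=+1; (−1)^{-8·-6·2}·(+1)^-6·(+1)^-8 = +1.
v=13: a=13^7·(≡3), b=13^3·(≡2) mod 13; (3|13)=+1, (2|13)=-1; (−1)^{7·3·6}·(+1)^3·(-1)^7 = -1.
v=7: a=7^8·(≡3), b=7^4·(≡5) mod 7; (3|7)=-1, (5|7)=-1; (−1)^{8·4·3}·(-1)^4·(-1)^8 = +1.
|Ram(-14326, -12441)| = 4, even; anisotropic at {3, 11, 13, ∞}.

[3, 11, 13, inf]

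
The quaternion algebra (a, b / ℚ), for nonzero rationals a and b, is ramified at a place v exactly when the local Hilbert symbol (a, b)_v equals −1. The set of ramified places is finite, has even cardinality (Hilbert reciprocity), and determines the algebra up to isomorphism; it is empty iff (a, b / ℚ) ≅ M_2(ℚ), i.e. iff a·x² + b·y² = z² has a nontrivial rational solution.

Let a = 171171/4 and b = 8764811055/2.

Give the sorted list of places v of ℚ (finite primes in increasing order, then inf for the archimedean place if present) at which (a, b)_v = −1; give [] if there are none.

(a, b) ≡ (19019, 910) mod (ℚ^×)²; places V = {2, 3, 5, 7, 11, 13, 19, ∞}.
(a,b)_19: α=1, u≡15; β=2, v≡5 (mod 19); (15|19)=-1, (5|19)=+1; sign (−1)^0·-1^2·+1^1 = +1.
(a,b)_11: α=1, u≡10; β=2, v≡7 (mod 11); (10|11)=-1, (7|11)=-1; sign (−1)^0·-1^2·-1^1 = -1.
(a,b)_13: α=1, u≡6; β=1, v≡2 (mod 13); (6|13)=-1, (2|13)=-1; sign (−1)^0·-1^1·-1^1 = +1.
(a,b)_7: α=1, u≡4; β=3, v≡2 (mod 7); (4|7)=+1, (2|7)=+1; sign (−1)^1·+1^3·+1^1 = -1.
(a,b)_2: α=-2, β=-1; u≡3, v≡7 (mod 8); ε(u)ε(v)=1·1, αω(v)=-2·0, βω(u)=-1·1; sum ≡ 0  ⇒  +1.
(a,b)_∞: sgn(19019)=+, sgn(910)=+, so +1.
(a,b)_5: α=0, u≡4; β=1, v≡3 (mod 5); (4|5)=+1, (3|5)=-1; sign (−1)^0·+1^1·-1^0 = +1.
(a,b)_3: α=2, u≡2; β=2, v≡1 (mod 3); (2|3)=-1, (1|3)=+1; sign (−1)^0·-1^2·+1^2 = +1.
Ram(19019, 910) = {7, 11}; no ℚ_7-point on the conic.

[7, 11]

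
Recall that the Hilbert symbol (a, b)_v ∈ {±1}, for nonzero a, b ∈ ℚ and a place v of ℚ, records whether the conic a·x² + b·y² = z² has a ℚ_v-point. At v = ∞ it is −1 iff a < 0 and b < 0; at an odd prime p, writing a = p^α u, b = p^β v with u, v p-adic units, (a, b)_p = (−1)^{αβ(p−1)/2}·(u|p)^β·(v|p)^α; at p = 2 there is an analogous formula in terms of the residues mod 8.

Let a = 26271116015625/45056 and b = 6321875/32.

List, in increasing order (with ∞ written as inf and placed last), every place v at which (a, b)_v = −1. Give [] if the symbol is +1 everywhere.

[5, 7]

Mod squares: a ≡ 187, b ≡ 70. Check v ∈ {∞, 2, 3, 5, 7, 11, 13, 17}.
v=7: a=7^0·(≡3), b=7^1·(≡5) mod 7; (3|7)=-1, (5|7)=-1; (−1)^{0·1·3}·(-1)^1·(-1)^0 = -1.
v=17: a=17^3·(≡5), b=17^2·(≡2) mod 17; (5|17)=-1, (2|17)=+1; (−1)^{3·2·8}·(-1)^2·(+1)^3 = +1.
v=11: a=11^-1·(≡2), b=11^0·(≡1) mod 11; (2|11)=-1, (1|11)=+1; (−1)^{-1·0·5}·(-1)^0·(+1)^-1 = +1.
v=∞: 187 > 0 and 70 > 0  ⇒  (a,b)_∞ = +1.
v=5: a=5^8·(≡2), b=5^5·(≡4) mod 5; (2|5)=-1, (4|5)=+1; (−1)^{8·5·2}·(-1)^5·(+1)^8 = -1.
v=3: a=3^4·(≡1), b=3^0·(≡1) mod 3; (1|3)=+1, (1|3)=+1; (−1)^{4·0·1}·(+1)^0·(+1)^4 = +1.
v=13: a=13^2·(≡8), b=13^0·(≡11) mod 13; (8|13)=-1, (11|13)=-1; (−1)^{2·0·6}·(-1)^0·(-1)^2 = +1.
v=2: v_2(a)=-12, v_2(b)=-5; units ≡ 3, 3 (mod 8); ε·ε+αω+βω = 1·1+-12·1+-5·1 ≡ 0  ⇒  (a,b)_2 = +1.
Ram(187, 70) = {5, 7}; no ℚ_5-point on the conic.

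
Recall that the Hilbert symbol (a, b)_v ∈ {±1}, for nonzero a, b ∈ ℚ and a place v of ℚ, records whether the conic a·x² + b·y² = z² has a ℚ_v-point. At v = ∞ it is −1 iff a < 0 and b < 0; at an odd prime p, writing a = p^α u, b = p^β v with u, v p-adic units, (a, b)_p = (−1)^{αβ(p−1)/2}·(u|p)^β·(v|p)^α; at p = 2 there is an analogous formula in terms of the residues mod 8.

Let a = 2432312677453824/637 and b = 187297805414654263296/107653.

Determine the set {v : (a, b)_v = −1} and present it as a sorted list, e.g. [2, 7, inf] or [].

[3, 11, 13, 19]

Mod squares: a ≡ 187473, b ≡ 84227. Check v ∈ {∞, 2, 3, 7, 11, 13, 19, 23, 31}.
v=7: a=7^-2·(≡3), b=7^-2·(≡5) mod 7; (3|7)=-1, (5|7)=-1; (−1)^{-2·-2·3}·(-1)^-2·(-1)^-2 = +1.
v=11: a=11^1·(≡4), b=11^1·(≡4) mod 11; (4|11)=+1, (4|11)=+1; (−1)^{1·1·5}·(+1)^1·(+1)^1 = -1.
v=∞: 187473 > 0 and 84227 > 0  ⇒  (a,b)_∞ = +1.
v=19: a=19^1·(≡1), b=19^1·(≡11) mod 19; (1|19)=+1, (11|19)=+1; (−1)^{1·1·9}·(+1)^1·(+1)^1 = -1.
v=23: a=23^3·(≡1), b=23^4·(≡16) mod 23; (1|23)=+1, (16|23)=+1; (−1)^{3·4·11}·(+1)^4·(+1)^3 = +1.
v=31: a=31^2·(≡19), b=31^3·(≡1) mod 31; (19|31)=+1, (1|31)=+1; (−1)^{2·3·15}·(+1)^3·(+1)^2 = +1.
v=13: a=13^-1·(≡10), b=13^-3·(≡11) mod 13; (10|13)=+1, (11|13)=-1; (−1)^{-1·-3·6}·(+1)^-3·(-1)^-1 = -1.
v=2: v_2(a)=12, v_2(b)=14; units ≡ 1, 3 (mod 8); ε·ε+αω+βω = 0·1+12·1+14·0 ≡ 0  ⇒  (a,b)_2 = +1.
v=3: a=3^5·(≡1), b=3^8·(≡2) mod 3; (1|3)=+1, (2|3)=-1; (−1)^{5·8·1}·(+1)^8·(-1)^5 = -1.
(187473, 84227 / ℚ) ramifies at {3, 11, 13, 19}: a division algebra.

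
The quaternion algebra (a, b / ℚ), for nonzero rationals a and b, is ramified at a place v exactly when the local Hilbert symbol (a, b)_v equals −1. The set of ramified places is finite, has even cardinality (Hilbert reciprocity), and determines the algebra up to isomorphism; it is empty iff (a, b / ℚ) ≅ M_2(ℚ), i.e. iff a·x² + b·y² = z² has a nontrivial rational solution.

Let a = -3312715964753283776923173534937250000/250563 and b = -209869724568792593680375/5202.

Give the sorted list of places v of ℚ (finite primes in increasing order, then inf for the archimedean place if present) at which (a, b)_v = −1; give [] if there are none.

[5, 7, 11, 13, 37, inf]

(a, b) ≡ (-1427127, -23870) mod (ℚ^×)²; places V = {2, 3, 5, 7, 11, 13, 17, 23, 29, 31, 37, 41, 43, ∞}.
(a,b)_2: α=4, β=-1; u≡1, v≡1 (mod 8); ε(u)ε(v)=0·0, αω(v)=4·0, βω(u)=-1·0; sum ≡ 0  ⇒  +1.
(a,b)_41: α=2, u≡25; β=2, v≡18 (mod 41); (25|41)=+1, (18|41)=+1; sign (−1)^0·+1^2·+1^2 = +1.
(a,b)_∞: sgn(-1427127)=−, sgn(-23870)=−, so -1.
(a,b)_29: α=2, u≡19; β=0, v≡21 (mod 29); (19|29)=-1, (21|29)=-1; sign (−1)^0·-1^0·-1^2 = +1.
(a,b)_3: α=-1, u≡1; β=-2, v≡1 (mod 3); (1|3)=+1, (1|3)=+1; sign (−1)^0·+1^-2·+1^-1 = +1.
(a,b)_13: α=3, u≡11; β=2, v≡11 (mod 13); (11|13)=-1, (11|13)=-1; sign (−1)^0·-1^2·-1^3 = -1.
(a,b)_7: α=2, u≡5; β=1, v≡3 (mod 7); (5|7)=-1, (3|7)=-1; sign (−1)^0·-1^1·-1^2 = -1.
(a,b)_43: α=5, u≡19; β=4, v≡9 (mod 43); (19|43)=-1, (9|43)=+1; sign (−1)^0·-1^4·+1^5 = +1.
(a,b)_17: α=-4, u≡7; β=-2, v≡16 (mod 17); (7|17)=-1, (16|17)=+1; sign (−1)^0·-1^-2·+1^-4 = +1.
(a,b)_23: α=3, u≡5; β=2, v≡4 (mod 23); (5|23)=-1, (4|23)=+1; sign (−1)^0·-1^2·+1^3 = +1.
(a,b)_37: α=3, u≡23; β=2, v≡8 (mod 37); (23|37)=-1, (8|37)=-1; sign (−1)^0·-1^2·-1^3 = -1.
(a,b)_5: α=6, u≡2; β=3, v≡1 (mod 5); (2|5)=-1, (1|5)=+1; sign (−1)^0·-1^3·+1^6 = -1.
(a,b)_11: α=0, u≡6; β=1, v≡7 (mod 11); (6|11)=-1, (7|11)=-1; sign (−1)^0·-1^1·-1^0 = -1.
(a,b)_31: α=2, u≡4; β=1, v≡28 (mod 31); (4|31)=+1, (28|31)=+1; sign (−1)^0·+1^1·+1^2 = +1.
|Ram(-1427127, -23870)| = 6, even; anisotropic at {5, 7, 11, 13, 37, ∞}.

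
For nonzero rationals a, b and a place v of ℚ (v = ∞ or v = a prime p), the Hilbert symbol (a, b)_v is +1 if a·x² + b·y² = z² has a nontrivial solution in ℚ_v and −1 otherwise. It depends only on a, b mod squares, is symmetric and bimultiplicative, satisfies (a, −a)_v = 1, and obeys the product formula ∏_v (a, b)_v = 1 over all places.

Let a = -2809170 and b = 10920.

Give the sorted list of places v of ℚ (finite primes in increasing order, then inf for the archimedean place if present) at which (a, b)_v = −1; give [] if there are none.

(a, b) ≡ (-130, 2730) mod (ℚ^×)²; places V = {2, 3, 5, 7, 13, ∞}.
(a,b)_∞: sgn(-130)=−, sgn(2730)=+, so +1.
(a,b)_7: α=4, u≡6; β=1, v≡6 (mod 7); (6|7)=-1, (6|7)=-1; sign (−1)^0·-1^1·-1^4 = -1.
(a,b)_3: α=2, u≡2; β=1, v≡1 (mod 3); (2|3)=-1, (1|3)=+1; sign (−1)^0·-1^1·+1^2 = -1.
(a,b)_2: α=1, β=3; u≡7, v≡5 (mod 8); ε(u)ε(v)=1·0, αω(v)=1·1, βω(u)=3·0; sum ≡ 1  ⇒  -1.
(a,b)_13: α=1, u≡9; β=1, v≡8 (mod 13); (9|13)=+1, (8|13)=-1; sign (−1)^0·+1^1·-1^1 = -1.
(a,b)_5: α=1, u≡1; β=1, v≡4 (mod 5); (1|5)=+1, (4|5)=+1; sign (−1)^0·+1^1·+1^1 = +1.
Ram(-130, 2730) = {2, 3, 7, 13}; no ℚ_2-point on the conic.

[2, 3, 7, 13]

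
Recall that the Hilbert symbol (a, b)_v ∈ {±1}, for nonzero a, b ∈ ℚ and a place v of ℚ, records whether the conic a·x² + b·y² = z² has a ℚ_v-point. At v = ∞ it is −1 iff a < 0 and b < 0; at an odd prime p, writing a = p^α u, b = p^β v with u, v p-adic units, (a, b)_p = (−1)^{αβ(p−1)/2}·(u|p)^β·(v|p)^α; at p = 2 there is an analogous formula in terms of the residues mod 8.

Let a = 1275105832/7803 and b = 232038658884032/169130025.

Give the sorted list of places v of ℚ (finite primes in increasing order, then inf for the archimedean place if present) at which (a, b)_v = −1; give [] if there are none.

(a, b) ≡ (36894, 143) mod (ℚ^×)²; places V = {2, 3, 5, 7, 11, 13, 17, 23, 43, ∞}.
(a,b)_23: α=2, u≡9; β=4, v≡22 (mod 23); (9|23)=+1, (22|23)=-1; sign (−1)^0·+1^4·-1^2 = +1.
(a,b)_11: α=1, u≡2; β=1, v≡10 (mod 11); (2|11)=-1, (10|11)=-1; sign (−1)^1·-1^1·-1^1 = -1.
(a,b)_13: α=1, u≡4; β=1, v≡2 (mod 13); (4|13)=+1, (2|13)=-1; sign (−1)^0·+1^1·-1^1 = -1.
(a,b)_2: α=3, β=6; u≡7, v≡7 (mod 8); ε(u)ε(v)=1·1, αω(v)=3·0, βω(u)=6·0; sum ≡ 1  ⇒  -1.
(a,b)_17: α=-2, u≡16; β=-4, v≡11 (mod 17); (16|17)=+1, (11|17)=-1; sign (−1)^0·+1^-4·-1^-2 = +1.
(a,b)_5: α=0, u≡4; β=-2, v≡2 (mod 5); (4|5)=+1, (2|5)=-1; sign (−1)^0·+1^-2·-1^0 = +1.
(a,b)_43: α=1, u≡24; β=2, v≡15 (mod 43); (24|43)=+1, (15|43)=+1; sign (−1)^0·+1^2·+1^1 = +1.
(a,b)_∞: sgn(36894)=+, sgn(143)=+, so +1.
(a,b)_7: α=2, u≡1; β=2, v≡6 (mod 7); (1|7)=+1, (6|7)=-1; sign (−1)^0·+1^2·-1^2 = +1.
(a,b)_3: α=-3, u≡1; β=-4, v≡2 (mod 3); (1|3)=+1, (2|3)=-1; sign (−1)^0·+1^-4·-1^-3 = -1.
Ram(36894, 143) = {2, 3, 11, 13}; no ℚ_2-point on the conic.

[2, 3, 11, 13]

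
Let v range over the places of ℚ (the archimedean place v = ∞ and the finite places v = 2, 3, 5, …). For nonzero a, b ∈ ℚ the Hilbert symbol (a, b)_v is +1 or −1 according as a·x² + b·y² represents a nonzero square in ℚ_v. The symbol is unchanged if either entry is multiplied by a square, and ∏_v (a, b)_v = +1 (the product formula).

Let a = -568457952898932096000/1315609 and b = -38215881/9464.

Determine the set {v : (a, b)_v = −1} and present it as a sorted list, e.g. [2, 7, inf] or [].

Mod squares: a ≡ -15, b ≡ -7854. Check v ∈ {∞, 2, 3, 5, 7, 11, 13, 17, 19, 29, 31, 37}.
v=13: a=13^2·(≡11), b=13^-2·(≡6) mod 13; (11|13)=-1, (6|13)=-1; (−1)^{2·-2·6}·(-1)^-2·(-1)^2 = +1.
v=29: a=29^0·(≡27), b=29^2·(≡6) mod 29; (27|29)=-1, (6|29)=+1; (−1)^{0·2·14}·(-1)^2·(+1)^0 = +1.
v=31: a=31^-2·(≡9), b=31^0·(≡16) mod 31; (9|31)=+1, (16|31)=+1; (−1)^{-2·0·15}·(+1)^0·(+1)^-2 = +1.
v=2: v_2(a)=10, v_2(b)=-3; units ≡ 1, 1 (mod 8); ε·ε+αω+βω = 0·0+10·0+-3·0 ≡ 0  ⇒  (a,b)_2 = +1.
v=7: a=7^4·(≡3), b=7^-1·(≡3) mod 7; (3|7)=-1, (3|7)=-1; (−1)^{4·-1·3}·(-1)^-1·(-1)^4 = -1.
v=19: a=19^2·(≡16), b=19^0·(≡8) mod 19; (16|19)=+1, (8|19)=-1; (−1)^{2·0·9}·(+1)^0·(-1)^2 = +1.
v=∞: -15 < 0 and -7854 < 0  ⇒  (a,b)_∞ = -1.
v=11: a=11^2·(≡2), b=11^1·(≡9) mod 11; (2|11)=-1, (9|11)=+1; (−1)^{2·1·5}·(-1)^1·(+1)^2 = -1.
v=37: a=37^-2·(≡18), b=37^0·(≡3) mod 37; (18|37)=-1, (3|37)=+1; (−1)^{-2·0·18}·(-1)^0·(+1)^-2 = +1.
v=3: a=3^1·(≡1), b=3^5·(≡1) mod 3; (1|3)=+1, (1|3)=+1; (−1)^{1·5·1}·(+1)^5·(+1)^1 = -1.
v=17: a=17^4·(≡2), b=17^1·(≡3) mod 17; (2|17)=+1, (3|17)=-1; (−1)^{4·1·8}·(+1)^1·(-1)^4 = +1.
v=5: a=5^3·(≡3), b=5^0·(≡1) mod 5; (3|5)=-1, (1|5)=+1; (−1)^{3·0·2}·(-1)^0·(+1)^3 = +1.
Ram(-15, -7854) = {3, 7, 11, ∞}; no ℚ_3-point on the conic.

[3, 7, 11, inf]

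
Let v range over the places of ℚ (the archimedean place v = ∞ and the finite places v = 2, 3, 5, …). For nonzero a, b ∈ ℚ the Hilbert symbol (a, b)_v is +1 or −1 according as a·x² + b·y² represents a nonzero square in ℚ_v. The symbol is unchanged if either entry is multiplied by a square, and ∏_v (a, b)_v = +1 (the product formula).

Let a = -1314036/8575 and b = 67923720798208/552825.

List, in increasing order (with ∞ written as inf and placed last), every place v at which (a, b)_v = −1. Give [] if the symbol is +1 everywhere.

[3, 7, 13, 23]

Mod squares: a ≡ -483, b ≡ 69069. Check v ∈ {∞, 2, 3, 5, 7, 11, 13, 23}.
v=13: a=13^0·(≡7), b=13^-1·(≡1) mod 13; (7|13)=-1, (1|13)=+1; (−1)^{0·-1·6}·(-1)^-1·(+1)^0 = -1.
v=2: v_2(a)=2, v_2(b)=22; units ≡ 5, 5 (mod 8); ε·ε+αω+βω = 0·0+2·1+22·1 ≡ 0  ⇒  (a,b)_2 = +1.
v=7: a=7^-3·(≡1), b=7^-1·(≡2) mod 7; (1|7)=+1, (2|7)=+1; (−1)^{-3·-1·3}·(+1)^-1·(+1)^-3 = -1.
v=23: a=23^3·(≡4), b=23^3·(≡1) mod 23; (4|23)=+1, (1|23)=+1; (−1)^{3·3·11}·(+1)^3·(+1)^3 = -1.
v=3: a=3^3·(≡1), b=3^-5·(≡1) mod 3; (1|3)=+1, (1|3)=+1; (−1)^{3·-5·1}·(+1)^-5·(+1)^3 = -1.
v=11: a=11^0·(≡4), b=11^3·(≡9) mod 11; (4|11)=+1, (9|11)=+1; (−1)^{0·3·5}·(+1)^3·(+1)^0 = +1.
v=∞: -483 < 0 and 69069 > 0  ⇒  (a,b)_∞ = +1.
v=5: a=5^-2·(≡3), b=5^-2·(≡1) mod 5; (3|5)=-1, (1|5)=+1; (−1)^{-2·-2·2}·(-1)^-2·(+1)^-2 = +1.
Ram(-483, 69069) = {3, 7, 13, 23}; no ℚ_3-point on the conic.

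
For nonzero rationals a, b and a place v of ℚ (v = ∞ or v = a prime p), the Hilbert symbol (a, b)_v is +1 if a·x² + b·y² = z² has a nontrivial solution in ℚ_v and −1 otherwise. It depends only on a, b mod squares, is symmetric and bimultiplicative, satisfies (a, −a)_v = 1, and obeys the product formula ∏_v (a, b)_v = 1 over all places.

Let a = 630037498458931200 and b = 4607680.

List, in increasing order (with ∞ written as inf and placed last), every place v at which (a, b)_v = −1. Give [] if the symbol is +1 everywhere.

Mod squares: a ≡ 1122, b ≡ 595. Check v ∈ {∞, 2, 3, 5, 7, 11, 17}.
v=∞: 1122 > 0 and 595 > 0  ⇒  (a,b)_∞ = +1.
v=11: a=11^5·(≡4), b=11^2·(≡9) mod 11; (4|11)=+1, (9|11)=+1; (−1)^{5·2·5}·(+1)^2·(+1)^5 = +1.
v=5: a=5^2·(≡3), b=5^1·(≡1) mod 5; (3|5)=-1, (1|5)=+1; (−1)^{2·1·2}·(-1)^1·(+1)^2 = -1.
v=17: a=17^3·(≡1), b=17^1·(≡9) mod 17; (1|17)=+1, (9|17)=+1; (−1)^{3·1·8}·(+1)^1·(+1)^3 = +1.
v=2: v_2(a)=17, v_2(b)=6; units ≡ 1, 3 (mod 8); ε·ε+αω+βω = 0·1+17·1+6·0 ≡ 1  ⇒  (a,b)_2 = -1.
v=3: a=3^5·(≡2), b=3^0·(≡1) mod 3; (2|3)=-1, (1|3)=+1; (−1)^{5·0·1}·(-1)^0·(+1)^5 = +1.
v=7: a=7^0·(≡1), b=7^1·(≡2) mod 7; (1|7)=+1, (2|7)=+1; (−1)^{0·1·3}·(+1)^1·(+1)^0 = +1.
(1122, 595 / ℚ) ramifies at {2, 5}: a division algebra.

[2, 5]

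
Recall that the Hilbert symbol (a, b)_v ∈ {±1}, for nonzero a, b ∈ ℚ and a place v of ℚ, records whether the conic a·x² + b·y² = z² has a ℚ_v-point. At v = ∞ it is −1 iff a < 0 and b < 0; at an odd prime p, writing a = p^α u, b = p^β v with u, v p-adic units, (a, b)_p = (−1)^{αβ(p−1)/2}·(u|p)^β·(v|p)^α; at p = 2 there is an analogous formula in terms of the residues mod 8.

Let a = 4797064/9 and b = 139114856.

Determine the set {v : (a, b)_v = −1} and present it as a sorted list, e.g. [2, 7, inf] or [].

[2, 23]

(a, b) ≡ (1426, 41354) mod (ℚ^×)²; places V = {2, 3, 23, 29, 31, ∞}.
(a,b)_31: α=1, u≡6; β=1, v≡16 (mod 31); (6|31)=-1, (16|31)=+1; sign (−1)^1·-1^1·+1^1 = +1.
(a,b)_∞: sgn(1426)=+, sgn(41354)=+, so +1.
(a,b)_2: α=3, β=3; u≡1, v≡5 (mod 8); ε(u)ε(v)=0·0, αω(v)=3·1, βω(u)=3·0; sum ≡ 1  ⇒  -1.
(a,b)_3: α=-2, u≡1; β=0, v≡2 (mod 3); (1|3)=+1, (2|3)=-1; sign (−1)^0·+1^0·-1^-2 = +1.
(a,b)_29: α=2, u≡28; β=3, v≡20 (mod 29); (28|29)=+1, (20|29)=+1; sign (−1)^0·+1^3·+1^2 = +1.
(a,b)_23: α=1, u≡3; β=1, v≡1 (mod 23); (3|23)=+1, (1|23)=+1; sign (−1)^1·+1^1·+1^1 = -1.
Ram(1426, 41354) = {2, 23}; no ℚ_2-point on the conic.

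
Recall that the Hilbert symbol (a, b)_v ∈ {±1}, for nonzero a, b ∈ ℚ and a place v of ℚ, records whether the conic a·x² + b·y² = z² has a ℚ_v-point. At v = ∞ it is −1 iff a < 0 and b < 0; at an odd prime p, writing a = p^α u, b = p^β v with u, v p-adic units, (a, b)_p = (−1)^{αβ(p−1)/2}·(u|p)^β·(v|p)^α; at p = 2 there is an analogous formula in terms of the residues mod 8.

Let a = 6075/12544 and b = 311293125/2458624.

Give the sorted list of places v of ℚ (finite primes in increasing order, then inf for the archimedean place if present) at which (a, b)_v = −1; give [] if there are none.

Mod squares: a ≡ 3, b ≡ 6149. Check v ∈ {∞, 2, 3, 5, 7, 11, 13, 43}.
v=∞: 3 > 0 and 6149 > 0  ⇒  (a,b)_∞ = +1.
v=7: a=7^-2·(≡5), b=7^-4·(≡5) mod 7; (5|7)=-1, (5|7)=-1; (−1)^{-2·-4·3}·(-1)^-4·(-1)^-2 = +1.
v=13: a=13^0·(≡9), b=13^1·(≡11) mod 13; (9|13)=+1, (11|13)=-1; (−1)^{0·1·6}·(+1)^1·(-1)^0 = +1.
v=5: a=5^2·(≡2), b=5^4·(≡1) mod 5; (2|5)=-1, (1|5)=+1; (−1)^{2·4·2}·(-1)^4·(+1)^2 = +1.
v=11: a=11^0·(≡9), b=11^1·(≡9) mod 11; (9|11)=+1, (9|11)=+1; (−1)^{0·1·5}·(+1)^1·(+1)^0 = +1.
v=43: a=43^0·(≡42), b=43^1·(≡25) mod 43; (42|43)=-1, (25|43)=+1; (−1)^{0·1·21}·(-1)^1·(+1)^0 = -1.
v=3: a=3^5·(≡1), b=3^4·(≡2) mod 3; (1|3)=+1, (2|3)=-1; (−1)^{5·4·1}·(+1)^4·(-1)^5 = -1.
v=2: v_2(a)=-8, v_2(b)=-10; units ≡ 3, 5 (mod 8); ε·ε+αω+βω = 1·0+-8·1+-10·1 ≡ 0  ⇒  (a,b)_2 = +1.
(3, 6149 / ℚ) ramifies at {3, 43}: a division algebra.

[3, 43]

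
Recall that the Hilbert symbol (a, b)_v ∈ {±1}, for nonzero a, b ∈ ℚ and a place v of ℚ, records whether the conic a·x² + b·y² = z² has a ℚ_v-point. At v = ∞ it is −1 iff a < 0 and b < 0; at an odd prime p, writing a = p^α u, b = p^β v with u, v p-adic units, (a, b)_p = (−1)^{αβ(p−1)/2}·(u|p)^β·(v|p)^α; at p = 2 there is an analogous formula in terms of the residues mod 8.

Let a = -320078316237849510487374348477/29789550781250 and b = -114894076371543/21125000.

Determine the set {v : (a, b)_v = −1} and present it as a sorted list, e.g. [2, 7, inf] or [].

[2, inf]

Mod squares: a ≡ -74, b ≡ -174. Check v ∈ {∞, 2, 3, 5, 7, 13, 17, 19, 29, 37}.
v=19: a=19^-2·(≡8), b=19^0·(≡11) mod 19; (8|19)=-1, (11|19)=+1; (−1)^{-2·0·9}·(-1)^0·(+1)^-2 = +1.
v=2: v_2(a)=-1, v_2(b)=-3; units ≡ 3, 1 (mod 8); ε·ε+αω+βω = 1·0+-1·0+-3·1 ≡ 1  ⇒  (a,b)_2 = -1.
v=29: a=29^6·(≡7), b=29^3·(≡20) mod 29; (7|29)=+1, (20|29)=+1; (−1)^{6·3·14}·(+1)^3·(+1)^6 = +1.
v=3: a=3^8·(≡1), b=3^5·(≡2) mod 3; (1|3)=+1, (2|3)=-1; (−1)^{8·5·1}·(+1)^5·(-1)^8 = +1.
v=∞: -74 < 0 and -174 < 0  ⇒  (a,b)_∞ = -1.
v=13: a=13^-2·(≡1), b=13^-2·(≡5) mod 13; (1|13)=+1, (5|13)=-1; (−1)^{-2·-2·6}·(+1)^-2·(-1)^-2 = +1.
v=17: a=17^6·(≡7), b=17^2·(≡4) mod 17; (7|17)=-1, (4|17)=+1; (−1)^{6·2·8}·(-1)^2·(+1)^6 = +1.
v=37: a=37^5·(≡18), b=37^2·(≡36) mod 37; (18|37)=-1, (36|37)=+1; (−1)^{5·2·18}·(-1)^2·(+1)^5 = +1.
v=5: a=5^-12·(≡1), b=5^-6·(≡1) mod 5; (1|5)=+1, (1|5)=+1; (−1)^{-12·-6·2}·(+1)^-6·(+1)^-12 = +1.
v=7: a=7^2·(≡6), b=7^2·(≡2) mod 7; (6|7)=-1, (2|7)=+1; (−1)^{2·2·3}·(-1)^2·(+1)^2 = +1.
Ram(-74, -174) = {2, ∞}; no ℚ_2-point on the conic.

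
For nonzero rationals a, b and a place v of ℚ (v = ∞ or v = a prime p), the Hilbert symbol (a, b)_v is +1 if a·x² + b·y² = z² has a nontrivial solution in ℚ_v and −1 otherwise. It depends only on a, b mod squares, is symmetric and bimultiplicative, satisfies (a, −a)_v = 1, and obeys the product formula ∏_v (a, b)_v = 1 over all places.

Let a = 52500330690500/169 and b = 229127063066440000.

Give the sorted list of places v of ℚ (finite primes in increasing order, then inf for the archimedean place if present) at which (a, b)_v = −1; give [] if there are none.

(a, b) ≡ (4338870305, 131461) mod (ℚ^×)²; places V = {2, 5, 7, 11, 13, 17, 19, 23, 37, 41, ∞}.
(a,b)_17: α=1, u≡4; β=1, v≡16 (mod 17); (4|17)=+1, (16|17)=+1; sign (−1)^0·+1^1·+1^1 = +1.
(a,b)_∞: sgn(4338870305)=+, sgn(131461)=+, so +1.
(a,b)_23: α=1, u≡13; β=2, v≡12 (mod 23); (13|23)=+1, (12|23)=+1; sign (−1)^0·+1^2·+1^1 = +1.
(a,b)_7: α=1, u≡2; β=2, v≡1 (mod 7); (2|7)=+1, (1|7)=+1; sign (−1)^0·+1^2·+1^1 = +1.
(a,b)_19: α=1, u≡9; β=1, v≡10 (mod 19); (9|19)=+1, (10|19)=-1; sign (−1)^1·+1^1·-1^1 = +1.
(a,b)_37: α=1, u≡30; β=1, v≡9 (mod 37); (30|37)=+1, (9|37)=+1; sign (−1)^0·+1^1·+1^1 = +1.
(a,b)_11: α=3, u≡9; β=1, v≡9 (mod 11); (9|11)=+1, (9|11)=+1; sign (−1)^1·+1^1·+1^3 = -1.
(a,b)_13: α=-2, u≡4; β=0, v≡7 (mod 13); (4|13)=+1, (7|13)=-1; sign (−1)^0·+1^0·-1^-2 = +1.
(a,b)_2: α=2, β=6; u≡1, v≡5 (mod 8); ε(u)ε(v)=0·0, αω(v)=2·1, βω(u)=6·0; sum ≡ 0  ⇒  +1.
(a,b)_5: α=3, u≡1; β=4, v≡4 (mod 5); (1|5)=+1, (4|5)=+1; sign (−1)^0·+1^4·+1^3 = +1.
(a,b)_41: α=1, u≡21; β=2, v≡13 (mod 41); (21|41)=+1, (13|41)=-1; sign (−1)^0·+1^2·-1^1 = -1.
(4338870305, 131461 / ℚ) ramifies at {11, 41}: a division algebra.

[11, 41]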